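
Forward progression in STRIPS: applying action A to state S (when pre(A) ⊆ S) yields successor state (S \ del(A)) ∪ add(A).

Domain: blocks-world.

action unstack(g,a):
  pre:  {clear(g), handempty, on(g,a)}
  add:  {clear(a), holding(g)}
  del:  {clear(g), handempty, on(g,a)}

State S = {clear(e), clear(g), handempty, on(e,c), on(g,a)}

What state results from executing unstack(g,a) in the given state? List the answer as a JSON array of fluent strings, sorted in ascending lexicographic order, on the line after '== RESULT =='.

Compute (S \ del) ∪ add:
  pre ⊆ S: {clear(g), handempty, on(g,a)} ⊆ S  — applicable
  S \ del = {clear(e), on(e,c)}
  ∪ add   = {clear(a), clear(e), holding(g), on(e,c)}

== RESULT ==
["clear(a)", "clear(e)", "holding(g)", "on(e,c)"]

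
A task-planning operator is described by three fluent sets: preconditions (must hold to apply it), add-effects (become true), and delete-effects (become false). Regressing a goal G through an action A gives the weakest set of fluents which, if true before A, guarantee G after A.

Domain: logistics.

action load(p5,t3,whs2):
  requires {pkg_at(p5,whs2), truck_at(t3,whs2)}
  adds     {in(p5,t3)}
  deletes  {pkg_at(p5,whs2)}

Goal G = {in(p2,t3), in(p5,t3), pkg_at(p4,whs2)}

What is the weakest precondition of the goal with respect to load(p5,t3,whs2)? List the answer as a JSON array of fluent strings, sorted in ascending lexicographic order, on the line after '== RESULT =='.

Regress:
  G ∩ del = {}  (empty — regression defined)
  G \ add = {in(p2,t3), in(p5,t3), pkg_at(p4,whs2)} \ {in(p5,t3)} = {in(p2,t3), pkg_at(p4,whs2)}
  ∪ pre   = {in(p2,t3), pkg_at(p4,whs2)} ∪ {pkg_at(p5,whs2), truck_at(t3,whs2)}
          = {in(p2,t3), pkg_at(p4,whs2), pkg_at(p5,whs2), truck_at(t3,whs2)}

== RESULT ==
["in(p2,t3)", "pkg_at(p4,whs2)", "pkg_at(p5,whs2)", "truck_at(t3,whs2)"]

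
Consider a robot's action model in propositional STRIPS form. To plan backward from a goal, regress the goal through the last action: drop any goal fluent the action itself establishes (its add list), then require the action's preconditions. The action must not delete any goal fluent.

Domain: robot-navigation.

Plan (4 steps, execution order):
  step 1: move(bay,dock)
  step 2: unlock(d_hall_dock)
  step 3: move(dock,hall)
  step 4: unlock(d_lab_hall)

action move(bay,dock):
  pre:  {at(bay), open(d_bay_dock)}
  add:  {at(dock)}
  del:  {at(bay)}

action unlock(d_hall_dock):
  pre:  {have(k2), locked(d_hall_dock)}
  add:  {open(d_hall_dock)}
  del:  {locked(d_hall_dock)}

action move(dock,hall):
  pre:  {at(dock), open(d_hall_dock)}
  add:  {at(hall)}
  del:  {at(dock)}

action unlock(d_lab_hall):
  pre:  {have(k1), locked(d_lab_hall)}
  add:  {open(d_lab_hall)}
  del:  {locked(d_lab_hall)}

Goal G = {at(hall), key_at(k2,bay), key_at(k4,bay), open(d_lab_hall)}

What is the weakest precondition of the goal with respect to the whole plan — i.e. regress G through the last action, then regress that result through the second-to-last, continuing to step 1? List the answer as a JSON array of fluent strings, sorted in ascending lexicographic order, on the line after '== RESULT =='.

Regress step by step:
  through step 4 (unlock(d_lab_hall)): drop {open(d_lab_hall)}, keep {at(hall), key_at(k2,bay), key_at(k4,bay)}, require {have(k1), locked(d_lab_hall)}
    → {at(hall), have(k1), key_at(k2,bay), key_at(k4,bay), locked(d_lab_hall)}
  through step 3 (move(dock,hall)): drop {at(hall)}, keep {have(k1), key_at(k2,bay), key_at(k4,bay), locked(d_lab_hall)}, require {at(dock), open(d_hall_dock)}
    → {at(dock), have(k1), key_at(k2,bay), key_at(k4,bay), locked(d_lab_hall), open(d_hall_dock)}
  through step 2 (unlock(d_hall_dock)): drop {open(d_hall_dock)}, keep {at(dock), have(k1), key_at(k2,bay), key_at(k4,bay), locked(d_lab_hall)}, require {have(k2), locked(d_hall_dock)}
    → {at(dock), have(k1), have(k2), key_at(k2,bay), key_at(k4,bay), locked(d_hall_dock), locked(d_lab_hall)}
  through step 1 (move(bay,dock)): drop {at(dock)}, keep {have(k1), have(k2), key_at(k2,bay), key_at(k4,bay), locked(d_hall_dock), locked(d_lab_hall)}, require {at(bay), open(d_bay_dock)}
    → {at(bay), have(k1), have(k2), key_at(k2,bay), key_at(k4,bay), locked(d_hall_dock), locked(d_lab_hall), open(d_bay_dock)}

== RESULT ==
["at(bay)", "have(k1)", "have(k2)", "key_at(k2,bay)", "key_at(k4,bay)", "locked(d_hall_dock)", "locked(d_lab_hall)", "open(d_bay_dock)"]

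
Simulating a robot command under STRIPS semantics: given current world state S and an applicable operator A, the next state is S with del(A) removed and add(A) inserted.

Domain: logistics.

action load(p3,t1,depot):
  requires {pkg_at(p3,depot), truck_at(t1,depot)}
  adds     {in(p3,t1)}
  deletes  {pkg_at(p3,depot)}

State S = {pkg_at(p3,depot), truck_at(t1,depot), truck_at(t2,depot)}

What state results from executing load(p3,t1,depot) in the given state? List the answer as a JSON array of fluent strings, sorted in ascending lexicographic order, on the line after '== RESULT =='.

Progress:
  pre ⊆ S: {pkg_at(p3,depot), truck_at(t1,depot)} ⊆ S  — applicable
  S \ del = {truck_at(t1,depot), truck_at(t2,depot)}
  ∪ add   = {in(p3,t1), truck_at(t1,depot), truck_at(t2,depot)}

== RESULT ==
["in(p3,t1)", "truck_at(t1,depot)", "truck_at(t2,depot)"]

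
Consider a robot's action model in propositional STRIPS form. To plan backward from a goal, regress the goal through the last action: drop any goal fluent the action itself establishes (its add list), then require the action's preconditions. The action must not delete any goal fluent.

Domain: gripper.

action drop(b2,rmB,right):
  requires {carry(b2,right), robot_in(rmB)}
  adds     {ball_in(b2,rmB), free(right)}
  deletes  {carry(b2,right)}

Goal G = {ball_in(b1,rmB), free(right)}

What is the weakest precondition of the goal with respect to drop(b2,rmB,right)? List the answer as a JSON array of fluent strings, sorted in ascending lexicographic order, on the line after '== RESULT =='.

Compute (G \ add) ∪ pre:
  G ∩ del = {}  (empty — regression defined)
  G \ add = {ball_in(b1,rmB), free(right)} \ {ball_in(b2,rmB), free(right)} = {ball_in(b1,rmB)}
  ∪ pre   = {ball_in(b1,rmB)} ∪ {carry(b2,right), robot_in(rmB)}
          = {ball_in(b1,rmB), carry(b2,right), robot_in(rmB)}

== RESULT ==
["ball_in(b1,rmB)", "carry(b2,right)", "robot_in(rmB)"]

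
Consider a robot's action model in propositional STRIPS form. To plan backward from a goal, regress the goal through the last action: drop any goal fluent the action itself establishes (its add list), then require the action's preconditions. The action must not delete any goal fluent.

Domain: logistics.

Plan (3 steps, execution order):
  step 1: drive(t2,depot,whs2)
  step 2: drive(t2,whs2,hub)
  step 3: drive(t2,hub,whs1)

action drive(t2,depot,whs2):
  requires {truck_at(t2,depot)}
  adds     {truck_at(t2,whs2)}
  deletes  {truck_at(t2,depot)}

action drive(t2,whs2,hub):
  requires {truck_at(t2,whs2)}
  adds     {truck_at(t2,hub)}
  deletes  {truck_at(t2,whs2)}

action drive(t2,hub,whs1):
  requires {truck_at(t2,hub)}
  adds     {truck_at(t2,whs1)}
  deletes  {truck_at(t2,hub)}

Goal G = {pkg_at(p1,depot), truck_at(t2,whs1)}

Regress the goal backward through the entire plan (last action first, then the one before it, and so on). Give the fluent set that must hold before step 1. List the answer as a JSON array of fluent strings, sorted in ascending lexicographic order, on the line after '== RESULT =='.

Work backward from the goal:
  through step 3 (drive(t2,hub,whs1)): drop {truck_at(t2,whs1)}, keep {pkg_at(p1,depot)}, require {truck_at(t2,hub)}
    → {pkg_at(p1,depot), truck_at(t2,hub)}
  through step 2 (drive(t2,whs2,hub)): drop {truck_at(t2,hub)}, keep {pkg_at(p1,depot)}, require {truck_at(t2,whs2)}
    → {pkg_at(p1,depot), truck_at(t2,whs2)}
  through step 1 (drive(t2,depot,whs2)): drop {truck_at(t2,whs2)}, keep {pkg_at(p1,depot)}, require {truck_at(t2,depot)}
    → {pkg_at(p1,depot), truck_at(t2,depot)}

== RESULT ==
["pkg_at(p1,depot)", "truck_at(t2,depot)"]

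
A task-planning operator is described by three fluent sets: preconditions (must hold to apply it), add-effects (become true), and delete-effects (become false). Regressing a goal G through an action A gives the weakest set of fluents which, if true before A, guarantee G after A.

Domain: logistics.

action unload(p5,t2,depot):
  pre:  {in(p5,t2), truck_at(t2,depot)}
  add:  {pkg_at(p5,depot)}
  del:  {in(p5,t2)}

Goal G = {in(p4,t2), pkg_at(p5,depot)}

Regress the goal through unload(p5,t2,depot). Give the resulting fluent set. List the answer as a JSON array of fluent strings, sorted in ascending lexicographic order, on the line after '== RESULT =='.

Compute (G \ add) ∪ pre:
  G ∩ del = {}  (empty — regression defined)
  G \ add = {in(p4,t2), pkg_at(p5,depot)} \ {pkg_at(p5,depot)} = {in(p4,t2)}
  ∪ pre   = {in(p4,t2)} ∪ {in(p5,t2), truck_at(t2,depot)}
          = {in(p4,t2), in(p5,t2), truck_at(t2,depot)}

== RESULT ==
["in(p4,t2)", "in(p5,t2)", "truck_at(t2,depot)"]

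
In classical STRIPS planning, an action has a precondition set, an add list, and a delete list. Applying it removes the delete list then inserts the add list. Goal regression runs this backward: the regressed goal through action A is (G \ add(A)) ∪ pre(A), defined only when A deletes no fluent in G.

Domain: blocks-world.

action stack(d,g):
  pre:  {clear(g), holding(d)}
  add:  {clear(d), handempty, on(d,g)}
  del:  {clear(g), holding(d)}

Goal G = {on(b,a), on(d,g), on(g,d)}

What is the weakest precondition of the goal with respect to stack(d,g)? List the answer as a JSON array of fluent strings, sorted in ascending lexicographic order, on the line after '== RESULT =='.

Compute (G \ add) ∪ pre:
  G ∩ del = {}  (empty — regression defined)
  G \ add = {on(b,a), on(d,g), on(g,d)} \ {clear(d), handempty, on(d,g)} = {on(b,a), on(g,d)}
  ∪ pre   = {on(b,a), on(g,d)} ∪ {clear(g), holding(d)}
          = {clear(g), holding(d), on(b,a), on(g,d)}

== RESULT ==
["clear(g)", "holding(d)", "on(b,a)", "on(g,d)"]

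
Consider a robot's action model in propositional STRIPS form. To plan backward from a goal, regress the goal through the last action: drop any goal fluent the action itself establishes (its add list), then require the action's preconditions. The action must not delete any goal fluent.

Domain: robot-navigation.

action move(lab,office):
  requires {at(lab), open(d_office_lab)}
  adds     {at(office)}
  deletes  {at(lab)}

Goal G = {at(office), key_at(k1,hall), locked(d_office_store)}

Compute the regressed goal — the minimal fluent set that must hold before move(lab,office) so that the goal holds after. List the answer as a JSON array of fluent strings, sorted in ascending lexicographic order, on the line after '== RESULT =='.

Compute (G \ add) ∪ pre:
  G ∩ del = {}  (empty — regression defined)
  G \ add = {at(office), key_at(k1,hall), locked(d_office_store)} \ {at(office)} = {key_at(k1,hall), locked(d_office_store)}
  ∪ pre   = {key_at(k1,hall), locked(d_office_store)} ∪ {at(lab), open(d_office_lab)}
          = {at(lab), key_at(k1,hall), locked(d_office_store), open(d_office_lab)}

== RESULT ==
["at(lab)", "key_at(k1,hall)", "locked(d_office_store)", "open(d_office_lab)"]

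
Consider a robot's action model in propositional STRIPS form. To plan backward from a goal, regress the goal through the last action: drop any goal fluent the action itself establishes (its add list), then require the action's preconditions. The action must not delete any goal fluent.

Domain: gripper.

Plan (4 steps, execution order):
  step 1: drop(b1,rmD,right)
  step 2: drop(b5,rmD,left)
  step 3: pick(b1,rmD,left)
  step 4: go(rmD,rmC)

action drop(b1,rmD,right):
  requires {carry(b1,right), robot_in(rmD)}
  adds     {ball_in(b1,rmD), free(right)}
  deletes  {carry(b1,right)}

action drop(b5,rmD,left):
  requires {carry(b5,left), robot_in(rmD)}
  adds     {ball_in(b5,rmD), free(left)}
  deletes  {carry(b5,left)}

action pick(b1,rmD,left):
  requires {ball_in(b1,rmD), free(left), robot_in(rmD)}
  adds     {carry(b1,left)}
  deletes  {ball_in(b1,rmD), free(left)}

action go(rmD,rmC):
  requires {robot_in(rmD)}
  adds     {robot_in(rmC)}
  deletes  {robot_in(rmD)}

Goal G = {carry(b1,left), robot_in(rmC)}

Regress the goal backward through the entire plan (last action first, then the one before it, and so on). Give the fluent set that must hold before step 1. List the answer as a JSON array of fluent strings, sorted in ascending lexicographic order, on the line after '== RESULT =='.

Regress step by step:
  through step 4 (go(rmD,rmC)): drop {robot_in(rmC)}, keep {carry(b1,left)}, require {robot_in(rmD)}
    → {carry(b1,left), robot_in(rmD)}
  through step 3 (pick(b1,rmD,left)): drop {carry(b1,left)}, keep {robot_in(rmD)}, require {ball_in(b1,rmD), free(left), robot_in(rmD)}
    → {ball_in(b1,rmD), free(left), robot_in(rmD)}
  through step 2 (drop(b5,rmD,left)): drop {free(left)}, keep {ball_in(b1,rmD), robot_in(rmD)}, require {carry(b5,left), robot_in(rmD)}
    → {ball_in(b1,rmD), carry(b5,left), robot_in(rmD)}
  through step 1 (drop(b1,rmD,right)): drop {ball_in(b1,rmD)}, keep {carry(b5,left), robot_in(rmD)}, require {carry(b1,right), robot_in(rmD)}
    → {carry(b1,right), carry(b5,left), robot_in(rmD)}

== RESULT ==
["carry(b1,right)", "carry(b5,left)", "robot_in(rmD)"]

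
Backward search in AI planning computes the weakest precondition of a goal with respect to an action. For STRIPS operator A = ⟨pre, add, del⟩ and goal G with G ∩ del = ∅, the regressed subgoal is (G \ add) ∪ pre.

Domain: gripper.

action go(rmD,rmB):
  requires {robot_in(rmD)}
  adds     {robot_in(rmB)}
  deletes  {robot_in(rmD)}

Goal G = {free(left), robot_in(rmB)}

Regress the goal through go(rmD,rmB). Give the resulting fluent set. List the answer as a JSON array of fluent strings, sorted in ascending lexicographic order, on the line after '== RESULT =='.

Compute (G \ add) ∪ pre:
  G ∩ del = {}  (empty — regression defined)
  G \ add = {free(left), robot_in(rmB)} \ {robot_in(rmB)} = {free(left)}
  ∪ pre   = {free(left)} ∪ {robot_in(rmD)}
          = {free(left), robot_in(rmD)}

== RESULT ==
["free(left)", "robot_in(rmD)"]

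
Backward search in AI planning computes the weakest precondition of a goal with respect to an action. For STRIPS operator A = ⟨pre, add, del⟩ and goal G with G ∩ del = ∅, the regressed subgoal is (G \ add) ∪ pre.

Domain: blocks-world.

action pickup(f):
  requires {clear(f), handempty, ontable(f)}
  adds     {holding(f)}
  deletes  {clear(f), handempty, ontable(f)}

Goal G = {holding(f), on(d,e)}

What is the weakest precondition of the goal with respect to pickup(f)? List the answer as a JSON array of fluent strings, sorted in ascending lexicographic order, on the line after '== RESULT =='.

Regress:
  G ∩ del = {}  (empty — regression defined)
  G \ add = {holding(f), on(d,e)} \ {holding(f)} = {on(d,e)}
  ∪ pre   = {on(d,e)} ∪ {clear(f), handempty, ontable(f)}
          = {clear(f), handempty, on(d,e), ontable(f)}

== RESULT ==
["clear(f)", "handempty", "on(d,e)", "ontable(f)"]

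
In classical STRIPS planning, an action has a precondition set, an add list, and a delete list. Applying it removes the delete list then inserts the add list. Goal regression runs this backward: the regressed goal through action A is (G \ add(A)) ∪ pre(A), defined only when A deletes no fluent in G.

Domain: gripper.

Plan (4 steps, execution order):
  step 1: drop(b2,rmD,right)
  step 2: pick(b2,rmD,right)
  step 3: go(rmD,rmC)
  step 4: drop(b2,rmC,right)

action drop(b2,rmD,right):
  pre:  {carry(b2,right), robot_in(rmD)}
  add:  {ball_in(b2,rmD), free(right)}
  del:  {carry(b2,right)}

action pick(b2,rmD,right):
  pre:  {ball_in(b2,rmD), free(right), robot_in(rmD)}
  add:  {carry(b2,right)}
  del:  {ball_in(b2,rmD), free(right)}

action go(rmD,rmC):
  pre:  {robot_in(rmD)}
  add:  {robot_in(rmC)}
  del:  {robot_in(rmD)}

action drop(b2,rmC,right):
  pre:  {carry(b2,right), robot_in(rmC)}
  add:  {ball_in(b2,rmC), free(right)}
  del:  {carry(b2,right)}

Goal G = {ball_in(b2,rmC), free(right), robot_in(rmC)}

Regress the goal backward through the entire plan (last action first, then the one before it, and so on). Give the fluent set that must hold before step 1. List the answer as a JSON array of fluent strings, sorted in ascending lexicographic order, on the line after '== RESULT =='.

Regress step by step:
  through step 4 (drop(b2,rmC,right)): drop {ball_in(b2,rmC), free(right)}, keep {robot_in(rmC)}, require {carry(b2,right), robot_in(rmC)}
    → {carry(b2,right), robot_in(rmC)}
  through step 3 (go(rmD,rmC)): drop {robot_in(rmC)}, keep {carry(b2,right)}, require {robot_in(rmD)}
    → {carry(b2,right), robot_in(rmD)}
  through step 2 (pick(b2,rmD,right)): drop {carry(b2,right)}, keep {robot_in(rmD)}, require {ball_in(b2,rmD), free(right), robot_in(rmD)}
    → {ball_in(b2,rmD), free(right), robot_in(rmD)}
  through step 1 (drop(b2,rmD,right)): drop {ball_in(b2,rmD), free(right)}, keep {robot_in(rmD)}, require {carry(b2,right), robot_in(rmD)}
    → {carry(b2,right), robot_in(rmD)}

== RESULT ==
["carry(b2,right)", "robot_in(rmD)"]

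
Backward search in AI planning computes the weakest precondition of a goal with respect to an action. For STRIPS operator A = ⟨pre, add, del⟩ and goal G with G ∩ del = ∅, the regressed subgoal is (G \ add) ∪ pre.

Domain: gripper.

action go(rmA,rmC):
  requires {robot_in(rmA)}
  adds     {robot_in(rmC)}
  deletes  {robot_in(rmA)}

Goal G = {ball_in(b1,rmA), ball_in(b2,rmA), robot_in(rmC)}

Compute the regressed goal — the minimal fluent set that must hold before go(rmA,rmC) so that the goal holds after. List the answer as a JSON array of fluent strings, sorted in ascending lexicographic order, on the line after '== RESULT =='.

Compute (G \ add) ∪ pre:
  G ∩ del = {}  (empty — regression defined)
  G \ add = {ball_in(b1,rmA), ball_in(b2,rmA), robot_in(rmC)} \ {robot_in(rmC)} = {ball_in(b1,rmA), ball_in(b2,rmA)}
  ∪ pre   = {ball_in(b1,rmA), ball_in(b2,rmA)} ∪ {robot_in(rmA)}
          = {ball_in(b1,rmA), ball_in(b2,rmA), robot_in(rmA)}

== RESULT ==
["ball_in(b1,rmA)", "ball_in(b2,rmA)", "robot_in(rmA)"]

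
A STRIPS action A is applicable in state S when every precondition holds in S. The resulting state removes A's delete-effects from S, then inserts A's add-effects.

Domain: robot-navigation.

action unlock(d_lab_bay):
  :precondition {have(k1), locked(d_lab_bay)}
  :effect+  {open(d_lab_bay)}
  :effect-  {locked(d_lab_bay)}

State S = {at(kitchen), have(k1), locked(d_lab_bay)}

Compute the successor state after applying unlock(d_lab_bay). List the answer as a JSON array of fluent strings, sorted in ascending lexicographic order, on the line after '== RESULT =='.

Compute (S \ del) ∪ add:
  pre ⊆ S: {have(k1), locked(d_lab_bay)} ⊆ S  — applicable
  S \ del = {at(kitchen), have(k1)}
  ∪ add   = {at(kitchen), have(k1), open(d_lab_bay)}

== RESULT ==
["at(kitchen)", "have(k1)", "open(d_lab_bay)"]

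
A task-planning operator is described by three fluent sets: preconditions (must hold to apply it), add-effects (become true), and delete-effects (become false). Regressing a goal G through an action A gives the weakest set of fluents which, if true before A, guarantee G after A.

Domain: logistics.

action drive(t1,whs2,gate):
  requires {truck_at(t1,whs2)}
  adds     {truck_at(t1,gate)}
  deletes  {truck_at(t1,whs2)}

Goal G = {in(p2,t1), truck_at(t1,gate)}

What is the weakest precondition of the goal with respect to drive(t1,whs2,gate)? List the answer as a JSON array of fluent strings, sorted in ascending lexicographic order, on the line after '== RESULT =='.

Regress:
  G ∩ del = {}  (empty — regression defined)
  G \ add = {in(p2,t1), truck_at(t1,gate)} \ {truck_at(t1,gate)} = {in(p2,t1)}
  ∪ pre   = {in(p2,t1)} ∪ {truck_at(t1,whs2)}
          = {in(p2,t1), truck_at(t1,whs2)}

== RESULT ==
["in(p2,t1)", "truck_at(t1,whs2)"]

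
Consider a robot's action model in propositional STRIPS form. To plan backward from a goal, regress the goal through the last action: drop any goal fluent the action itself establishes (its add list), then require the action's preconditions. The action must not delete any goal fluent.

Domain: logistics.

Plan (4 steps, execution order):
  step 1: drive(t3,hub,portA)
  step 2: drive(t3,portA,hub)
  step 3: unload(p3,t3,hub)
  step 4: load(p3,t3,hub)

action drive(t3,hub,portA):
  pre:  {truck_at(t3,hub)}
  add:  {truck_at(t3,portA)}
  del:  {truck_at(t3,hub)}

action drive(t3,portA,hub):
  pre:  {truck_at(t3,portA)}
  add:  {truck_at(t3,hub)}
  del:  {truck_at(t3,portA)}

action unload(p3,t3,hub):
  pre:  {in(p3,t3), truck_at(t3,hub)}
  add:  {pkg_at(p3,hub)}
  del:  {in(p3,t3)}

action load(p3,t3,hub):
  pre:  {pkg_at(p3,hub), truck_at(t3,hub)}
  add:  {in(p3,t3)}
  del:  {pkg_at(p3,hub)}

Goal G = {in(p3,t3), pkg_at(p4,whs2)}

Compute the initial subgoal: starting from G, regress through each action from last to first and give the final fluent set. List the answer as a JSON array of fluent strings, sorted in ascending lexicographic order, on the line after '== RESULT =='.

Regress step by step:
  through step 4 (load(p3,t3,hub)): drop {in(p3,t3)}, keep {pkg_at(p4,whs2)}, require {pkg_at(p3,hub), truck_at(t3,hub)}
    → {pkg_at(p3,hub), pkg_at(p4,whs2), truck_at(t3,hub)}
  through step 3 (unload(p3,t3,hub)): drop {pkg_at(p3,hub)}, keep {pkg_at(p4,whs2), truck_at(t3,hub)}, require {in(p3,t3), truck_at(t3,hub)}
    → {in(p3,t3), pkg_at(p4,whs2), truck_at(t3,hub)}
  through step 2 (drive(t3,portA,hub)): drop {truck_at(t3,hub)}, keep {in(p3,t3), pkg_at(p4,whs2)}, require {truck_at(t3,portA)}
    → {in(p3,t3), pkg_at(p4,whs2), truck_at(t3,portA)}
  through step 1 (drive(t3,hub,portA)): drop {truck_at(t3,portA)}, keep {in(p3,t3), pkg_at(p4,whs2)}, require {truck_at(t3,hub)}
    → {in(p3,t3), pkg_at(p4,whs2), truck_at(t3,hub)}

== RESULT ==
["in(p3,t3)", "pkg_at(p4,whs2)", "truck_at(t3,hub)"]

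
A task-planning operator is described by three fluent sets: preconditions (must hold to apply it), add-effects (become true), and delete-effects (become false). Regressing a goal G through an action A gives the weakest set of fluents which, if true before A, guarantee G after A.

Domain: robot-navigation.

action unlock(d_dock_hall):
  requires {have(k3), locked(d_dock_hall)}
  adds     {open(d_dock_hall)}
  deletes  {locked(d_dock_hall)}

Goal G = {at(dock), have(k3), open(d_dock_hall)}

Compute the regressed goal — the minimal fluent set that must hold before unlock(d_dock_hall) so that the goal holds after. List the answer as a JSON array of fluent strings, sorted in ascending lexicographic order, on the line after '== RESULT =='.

Regress:
  G ∩ del = {}  (empty — regression defined)
  G \ add = {at(dock), have(k3), open(d_dock_hall)} \ {open(d_dock_hall)} = {at(dock), have(k3)}
  ∪ pre   = {at(dock), have(k3)} ∪ {have(k3), locked(d_dock_hall)}
          = {at(dock), have(k3), locked(d_dock_hall)}

== RESULT ==
["at(dock)", "have(k3)", "locked(d_dock_hall)"]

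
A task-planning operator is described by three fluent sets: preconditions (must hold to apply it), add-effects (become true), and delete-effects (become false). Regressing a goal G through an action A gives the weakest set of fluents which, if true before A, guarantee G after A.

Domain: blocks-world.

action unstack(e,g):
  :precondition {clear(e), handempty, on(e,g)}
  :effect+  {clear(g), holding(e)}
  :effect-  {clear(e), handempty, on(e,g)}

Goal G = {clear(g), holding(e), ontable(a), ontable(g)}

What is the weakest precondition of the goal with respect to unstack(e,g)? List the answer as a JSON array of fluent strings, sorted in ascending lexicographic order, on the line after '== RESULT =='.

Regress:
  G ∩ del = {}  (empty — regression defined)
  G \ add = {clear(g), holding(e), ontable(a), ontable(g)} \ {clear(g), holding(e)} = {ontable(a), ontable(g)}
  ∪ pre   = {ontable(a), ontable(g)} ∪ {clear(e), handempty, on(e,g)}
          = {clear(e), handempty, on(e,g), ontable(a), ontable(g)}

== RESULT ==
["clear(e)", "handempty", "on(e,g)", "ontable(a)", "ontable(g)"]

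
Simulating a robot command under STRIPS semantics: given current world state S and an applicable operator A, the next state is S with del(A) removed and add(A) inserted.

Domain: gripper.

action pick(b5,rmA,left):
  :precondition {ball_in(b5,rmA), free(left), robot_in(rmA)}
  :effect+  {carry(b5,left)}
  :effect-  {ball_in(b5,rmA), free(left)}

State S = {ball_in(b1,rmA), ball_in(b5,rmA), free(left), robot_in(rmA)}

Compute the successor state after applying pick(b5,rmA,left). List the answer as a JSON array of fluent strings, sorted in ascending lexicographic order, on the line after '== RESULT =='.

Progress:
  pre ⊆ S: {ball_in(b5,rmA), free(left), robot_in(rmA)} ⊆ S  — applicable
  S \ del = {ball_in(b1,rmA), robot_in(rmA)}
  ∪ add   = {ball_in(b1,rmA), carry(b5,left), robot_in(rmA)}

== RESULT ==
["ball_in(b1,rmA)", "carry(b5,left)", "robot_in(rmA)"]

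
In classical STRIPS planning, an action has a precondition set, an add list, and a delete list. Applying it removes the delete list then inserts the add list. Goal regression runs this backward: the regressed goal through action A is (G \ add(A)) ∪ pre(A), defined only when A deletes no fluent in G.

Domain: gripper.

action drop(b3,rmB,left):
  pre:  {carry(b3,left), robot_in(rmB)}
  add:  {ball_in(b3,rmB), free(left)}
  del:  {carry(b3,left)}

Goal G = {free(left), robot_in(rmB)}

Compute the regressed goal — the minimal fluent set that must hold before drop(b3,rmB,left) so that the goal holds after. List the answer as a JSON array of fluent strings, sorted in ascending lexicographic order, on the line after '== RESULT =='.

Regress:
  G ∩ del = {}  (empty — regression defined)
  G \ add = {free(left), robot_in(rmB)} \ {ball_in(b3,rmB), free(left)} = {robot_in(rmB)}
  ∪ pre   = {robot_in(rmB)} ∪ {carry(b3,left), robot_in(rmB)}
          = {carry(b3,left), robot_in(rmB)}

== RESULT ==
["carry(b3,left)", "robot_in(rmB)"]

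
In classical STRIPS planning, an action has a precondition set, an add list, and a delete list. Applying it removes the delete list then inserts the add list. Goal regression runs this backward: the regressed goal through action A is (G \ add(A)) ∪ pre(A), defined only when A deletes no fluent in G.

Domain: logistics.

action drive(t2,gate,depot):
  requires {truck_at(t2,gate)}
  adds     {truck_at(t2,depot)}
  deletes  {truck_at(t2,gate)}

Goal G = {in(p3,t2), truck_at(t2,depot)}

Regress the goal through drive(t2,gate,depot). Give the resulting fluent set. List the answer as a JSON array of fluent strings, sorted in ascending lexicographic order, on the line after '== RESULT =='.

Regress:
  G ∩ del = {}  (empty — regression defined)
  G \ add = {in(p3,t2), truck_at(t2,depot)} \ {truck_at(t2,depot)} = {in(p3,t2)}
  ∪ pre   = {in(p3,t2)} ∪ {truck_at(t2,gate)}
          = {in(p3,t2), truck_at(t2,gate)}

== RESULT ==
["in(p3,t2)", "truck_at(t2,gate)"]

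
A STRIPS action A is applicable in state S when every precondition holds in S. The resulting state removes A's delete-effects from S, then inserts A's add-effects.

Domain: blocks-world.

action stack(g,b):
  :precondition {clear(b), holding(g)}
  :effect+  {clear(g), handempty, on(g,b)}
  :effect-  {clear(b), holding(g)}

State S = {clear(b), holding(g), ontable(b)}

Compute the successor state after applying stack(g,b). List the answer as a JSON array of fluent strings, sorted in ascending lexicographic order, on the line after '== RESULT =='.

Progress:
  pre ⊆ S: {clear(b), holding(g)} ⊆ S  — applicable
  S \ del = {ontable(b)}
  ∪ add   = {clear(g), handempty, on(g,b), ontable(b)}

== RESULT ==
["clear(g)", "handempty", "on(g,b)", "ontable(b)"]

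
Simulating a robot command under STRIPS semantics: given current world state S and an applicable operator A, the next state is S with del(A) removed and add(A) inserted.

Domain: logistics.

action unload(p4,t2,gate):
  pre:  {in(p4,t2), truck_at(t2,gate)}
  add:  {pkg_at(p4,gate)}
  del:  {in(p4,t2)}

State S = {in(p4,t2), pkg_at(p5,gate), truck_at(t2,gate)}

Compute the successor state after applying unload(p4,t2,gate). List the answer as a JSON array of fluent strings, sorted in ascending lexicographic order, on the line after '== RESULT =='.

Compute (S \ del) ∪ add:
  pre ⊆ S: {in(p4,t2), truck_at(t2,gate)} ⊆ S  — applicable
  S \ del = {pkg_at(p5,gate), truck_at(t2,gate)}
  ∪ add   = {pkg_at(p4,gate), pkg_at(p5,gate), truck_at(t2,gate)}

== RESULT ==
["pkg_at(p4,gate)", "pkg_at(p5,gate)", "truck_at(t2,gate)"]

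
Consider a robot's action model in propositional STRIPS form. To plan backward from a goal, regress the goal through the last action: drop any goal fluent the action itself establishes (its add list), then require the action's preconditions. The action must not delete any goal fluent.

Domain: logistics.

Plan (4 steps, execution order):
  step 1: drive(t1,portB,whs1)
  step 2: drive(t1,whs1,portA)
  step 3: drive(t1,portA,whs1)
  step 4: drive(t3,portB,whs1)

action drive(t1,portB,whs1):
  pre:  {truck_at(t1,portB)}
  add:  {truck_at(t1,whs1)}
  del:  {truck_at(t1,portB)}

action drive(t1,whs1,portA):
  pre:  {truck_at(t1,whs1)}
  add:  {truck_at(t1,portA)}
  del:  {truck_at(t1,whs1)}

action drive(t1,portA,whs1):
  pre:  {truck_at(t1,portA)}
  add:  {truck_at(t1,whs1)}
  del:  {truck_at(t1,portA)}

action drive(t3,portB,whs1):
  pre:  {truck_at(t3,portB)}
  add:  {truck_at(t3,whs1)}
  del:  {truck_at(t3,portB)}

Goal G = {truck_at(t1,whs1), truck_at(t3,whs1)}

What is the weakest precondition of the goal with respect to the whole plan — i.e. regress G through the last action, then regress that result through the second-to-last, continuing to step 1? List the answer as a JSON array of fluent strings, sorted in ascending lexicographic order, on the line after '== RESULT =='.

Work backward from the goal:
  through step 4 (drive(t3,portB,whs1)): drop {truck_at(t3,whs1)}, keep {truck_at(t1,whs1)}, require {truck_at(t3,portB)}
    → {truck_at(t1,whs1), truck_at(t3,portB)}
  through step 3 (drive(t1,portA,whs1)): drop {truck_at(t1,whs1)}, keep {truck_at(t3,portB)}, require {truck_at(t1,portA)}
    → {truck_at(t1,portA), truck_at(t3,portB)}
  through step 2 (drive(t1,whs1,portA)): drop {truck_at(t1,portA)}, keep {truck_at(t3,portB)}, require {truck_at(t1,whs1)}
    → {truck_at(t1,whs1), truck_at(t3,portB)}
  through step 1 (drive(t1,portB,whs1)): drop {truck_at(t1,whs1)}, keep {truck_at(t3,portB)}, require {truck_at(t1,portB)}
    → {truck_at(t1,portB), truck_at(t3,portB)}

== RESULT ==
["truck_at(t1,portB)", "truck_at(t3,portB)"]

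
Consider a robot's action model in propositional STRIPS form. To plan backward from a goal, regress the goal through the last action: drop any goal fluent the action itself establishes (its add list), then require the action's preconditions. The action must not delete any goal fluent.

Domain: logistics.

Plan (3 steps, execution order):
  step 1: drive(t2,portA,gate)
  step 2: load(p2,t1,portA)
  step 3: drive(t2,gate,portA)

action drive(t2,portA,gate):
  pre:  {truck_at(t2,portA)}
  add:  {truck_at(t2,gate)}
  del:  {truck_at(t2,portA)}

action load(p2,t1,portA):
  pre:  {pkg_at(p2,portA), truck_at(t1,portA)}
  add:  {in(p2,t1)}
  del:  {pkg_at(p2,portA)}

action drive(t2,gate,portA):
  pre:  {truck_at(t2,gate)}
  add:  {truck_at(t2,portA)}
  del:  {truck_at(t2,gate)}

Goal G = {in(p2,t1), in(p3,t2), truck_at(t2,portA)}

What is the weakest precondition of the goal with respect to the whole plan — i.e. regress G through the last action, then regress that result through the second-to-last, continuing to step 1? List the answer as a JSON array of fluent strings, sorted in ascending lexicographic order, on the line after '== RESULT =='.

Regress step by step:
  through step 3 (drive(t2,gate,portA)): drop {truck_at(t2,portA)}, keep {in(p2,t1), in(p3,t2)}, require {truck_at(t2,gate)}
    → {in(p2,t1), in(p3,t2), truck_at(t2,gate)}
  through step 2 (load(p2,t1,portA)): drop {in(p2,t1)}, keep {in(p3,t2), truck_at(t2,gate)}, require {pkg_at(p2,portA), truck_at(t1,portA)}
    → {in(p3,t2), pkg_at(p2,portA), truck_at(t1,portA), truck_at(t2,gate)}
  through step 1 (drive(t2,portA,gate)): drop {truck_at(t2,gate)}, keep {in(p3,t2), pkg_at(p2,portA), truck_at(t1,portA)}, require {truck_at(t2,portA)}
    → {in(p3,t2), pkg_at(p2,portA), truck_at(t1,portA), truck_at(t2,portA)}

== RESULT ==
["in(p3,t2)", "pkg_at(p2,portA)", "truck_at(t1,portA)", "truck_at(t2,portA)"]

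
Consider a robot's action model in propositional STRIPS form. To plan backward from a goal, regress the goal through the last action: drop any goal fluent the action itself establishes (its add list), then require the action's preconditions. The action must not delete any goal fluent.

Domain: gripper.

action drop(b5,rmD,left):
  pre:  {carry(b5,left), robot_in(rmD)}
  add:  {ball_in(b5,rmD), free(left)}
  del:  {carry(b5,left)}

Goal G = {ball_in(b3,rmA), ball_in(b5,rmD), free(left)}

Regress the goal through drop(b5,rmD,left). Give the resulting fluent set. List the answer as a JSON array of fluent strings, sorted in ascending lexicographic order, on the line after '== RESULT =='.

Regress:
  G ∩ del = {}  (empty — regression defined)
  G \ add = {ball_in(b3,rmA), ball_in(b5,rmD), free(left)} \ {ball_in(b5,rmD), free(left)} = {ball_in(b3,rmA)}
  ∪ pre   = {ball_in(b3,rmA)} ∪ {carry(b5,left), robot_in(rmD)}
          = {ball_in(b3,rmA), carry(b5,left), robot_in(rmD)}

== RESULT ==
["ball_in(b3,rmA)", "carry(b5,left)", "robot_in(rmD)"]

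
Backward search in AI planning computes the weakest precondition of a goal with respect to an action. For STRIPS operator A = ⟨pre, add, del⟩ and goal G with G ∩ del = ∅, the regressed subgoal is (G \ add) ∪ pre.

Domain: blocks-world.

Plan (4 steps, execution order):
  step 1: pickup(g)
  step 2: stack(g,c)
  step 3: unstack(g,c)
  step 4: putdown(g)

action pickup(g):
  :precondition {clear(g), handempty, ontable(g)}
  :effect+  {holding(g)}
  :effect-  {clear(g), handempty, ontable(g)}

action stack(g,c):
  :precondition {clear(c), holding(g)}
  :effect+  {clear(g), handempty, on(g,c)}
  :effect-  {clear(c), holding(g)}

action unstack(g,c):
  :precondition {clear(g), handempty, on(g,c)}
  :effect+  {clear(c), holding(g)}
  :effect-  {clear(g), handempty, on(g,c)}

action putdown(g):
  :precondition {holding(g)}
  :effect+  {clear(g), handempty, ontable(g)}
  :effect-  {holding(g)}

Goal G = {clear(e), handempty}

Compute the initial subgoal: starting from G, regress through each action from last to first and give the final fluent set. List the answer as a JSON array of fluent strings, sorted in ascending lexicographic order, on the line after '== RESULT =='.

Regress step by step:
  through step 4 (putdown(g)): drop {handempty}, keep {clear(e)}, require {holding(g)}
    → {clear(e), holding(g)}
  through step 3 (unstack(g,c)): drop {holding(g)}, keep {clear(e)}, require {clear(g), handempty, on(g,c)}
    → {clear(e), clear(g), handempty, on(g,c)}
  through step 2 (stack(g,c)): drop {clear(g), handempty, on(g,c)}, keep {clear(e)}, require {clear(c), holding(g)}
    → {clear(c), clear(e), holding(g)}
  through step 1 (pickup(g)): drop {holding(g)}, keep {clear(c), clear(e)}, require {clear(g), handempty, ontable(g)}
    → {clear(c), clear(e), clear(g), handempty, ontable(g)}

== RESULT ==
["clear(c)", "clear(e)", "clear(g)", "handempty", "ontable(g)"]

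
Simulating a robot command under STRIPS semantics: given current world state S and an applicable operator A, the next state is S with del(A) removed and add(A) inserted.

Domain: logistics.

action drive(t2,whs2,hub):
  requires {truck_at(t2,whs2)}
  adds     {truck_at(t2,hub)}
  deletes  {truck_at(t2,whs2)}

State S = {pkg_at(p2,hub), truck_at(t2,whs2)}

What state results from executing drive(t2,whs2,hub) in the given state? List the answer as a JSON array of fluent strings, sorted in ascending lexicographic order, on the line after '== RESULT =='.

Compute (S \ del) ∪ add:
  pre ⊆ S: {truck_at(t2,whs2)} ⊆ S  — applicable
  S \ del = {pkg_at(p2,hub)}
  ∪ add   = {pkg_at(p2,hub), truck_at(t2,hub)}

== RESULT ==
["pkg_at(p2,hub)", "truck_at(t2,hub)"]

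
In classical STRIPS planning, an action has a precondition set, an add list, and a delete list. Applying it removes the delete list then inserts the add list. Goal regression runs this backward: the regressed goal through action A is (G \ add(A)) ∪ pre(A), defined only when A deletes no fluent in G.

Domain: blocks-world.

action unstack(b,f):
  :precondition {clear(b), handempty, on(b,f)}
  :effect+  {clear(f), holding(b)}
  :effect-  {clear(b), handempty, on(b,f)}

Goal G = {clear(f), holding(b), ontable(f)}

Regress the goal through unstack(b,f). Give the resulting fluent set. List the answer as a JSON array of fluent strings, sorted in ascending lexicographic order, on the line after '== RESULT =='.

Compute (G \ add) ∪ pre:
  G ∩ del = {}  (empty — regression defined)
  G \ add = {clear(f), holding(b), ontable(f)} \ {clear(f), holding(b)} = {ontable(f)}
  ∪ pre   = {ontable(f)} ∪ {clear(b), handempty, on(b,f)}
          = {clear(b), handempty, on(b,f), ontable(f)}

== RESULT ==
["clear(b)", "handempty", "on(b,f)", "ontable(f)"]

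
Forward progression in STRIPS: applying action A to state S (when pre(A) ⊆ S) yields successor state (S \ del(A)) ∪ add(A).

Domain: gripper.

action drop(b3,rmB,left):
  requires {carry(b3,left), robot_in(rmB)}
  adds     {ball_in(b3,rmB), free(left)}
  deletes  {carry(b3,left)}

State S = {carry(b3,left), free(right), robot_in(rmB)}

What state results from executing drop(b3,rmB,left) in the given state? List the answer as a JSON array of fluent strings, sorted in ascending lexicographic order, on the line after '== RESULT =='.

Progress:
  pre ⊆ S: {carry(b3,left), robot_in(rmB)} ⊆ S  — applicable
  S \ del = {free(right), robot_in(rmB)}
  ∪ add   = {ball_in(b3,rmB), free(left), free(right), robot_in(rmB)}

== RESULT ==
["ball_in(b3,rmB)", "free(left)", "free(right)", "robot_in(rmB)"]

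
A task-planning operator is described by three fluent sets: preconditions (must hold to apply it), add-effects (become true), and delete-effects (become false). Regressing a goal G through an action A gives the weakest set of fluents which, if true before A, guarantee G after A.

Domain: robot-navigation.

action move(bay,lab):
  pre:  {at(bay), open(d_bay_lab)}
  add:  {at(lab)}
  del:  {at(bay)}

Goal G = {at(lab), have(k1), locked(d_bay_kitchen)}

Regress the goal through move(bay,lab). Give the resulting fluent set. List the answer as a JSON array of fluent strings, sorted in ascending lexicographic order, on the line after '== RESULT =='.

Regress:
  G ∩ del = {}  (empty — regression defined)
  G \ add = {at(lab), have(k1), locked(d_bay_kitchen)} \ {at(lab)} = {have(k1), locked(d_bay_kitchen)}
  ∪ pre   = {have(k1), locked(d_bay_kitchen)} ∪ {at(bay), open(d_bay_lab)}
          = {at(bay), have(k1), locked(d_bay_kitchen), open(d_bay_lab)}

== RESULT ==
["at(bay)", "have(k1)", "locked(d_bay_kitchen)", "open(d_bay_lab)"]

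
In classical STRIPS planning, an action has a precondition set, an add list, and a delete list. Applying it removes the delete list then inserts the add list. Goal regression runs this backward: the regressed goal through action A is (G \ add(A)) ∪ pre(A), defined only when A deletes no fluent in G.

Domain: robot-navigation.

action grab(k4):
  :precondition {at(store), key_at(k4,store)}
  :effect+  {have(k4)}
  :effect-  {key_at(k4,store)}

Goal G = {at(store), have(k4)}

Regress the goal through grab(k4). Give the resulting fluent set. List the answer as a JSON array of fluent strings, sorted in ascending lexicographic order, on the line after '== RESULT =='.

Regress:
  G ∩ del = {}  (empty — regression defined)
  G \ add = {at(store), have(k4)} \ {have(k4)} = {at(store)}
  ∪ pre   = {at(store)} ∪ {at(store), key_at(k4,store)}
          = {at(store), key_at(k4,store)}

== RESULT ==
["at(store)", "key_at(k4,store)"]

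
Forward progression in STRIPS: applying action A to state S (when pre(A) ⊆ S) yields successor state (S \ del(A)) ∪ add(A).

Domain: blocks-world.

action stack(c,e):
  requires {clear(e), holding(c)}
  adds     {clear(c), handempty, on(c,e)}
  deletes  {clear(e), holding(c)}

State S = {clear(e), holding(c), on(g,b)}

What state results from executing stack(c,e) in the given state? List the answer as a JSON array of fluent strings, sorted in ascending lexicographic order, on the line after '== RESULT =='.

Progress:
  pre ⊆ S: {clear(e), holding(c)} ⊆ S  — applicable
  S \ del = {on(g,b)}
  ∪ add   = {clear(c), handempty, on(c,e), on(g,b)}

== RESULT ==
["clear(c)", "handempty", "on(c,e)", "on(g,b)"]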